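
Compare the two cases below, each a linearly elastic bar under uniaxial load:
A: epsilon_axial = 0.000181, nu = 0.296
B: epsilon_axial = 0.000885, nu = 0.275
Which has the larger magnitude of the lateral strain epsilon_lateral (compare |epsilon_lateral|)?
Model: a linearly elastic bar under uniaxial load, so epsilon_lateral = -nu·epsilon_axial (SI units).
  A: epsilon_lateral = -(0.296 × 0.000181) = -5.358 × 10⁻⁵
  B: epsilon_lateral = -(0.275 × 0.000885) = -0.0002434
|epsilon_lateral|: A = 5.358 × 10⁻⁵, B = 0.0002434, so B is larger in magnitude.
Final answer: B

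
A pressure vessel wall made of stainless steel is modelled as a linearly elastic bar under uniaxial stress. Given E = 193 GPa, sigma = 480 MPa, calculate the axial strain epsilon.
Model: a linearly elastic bar under uniaxial stress, so sigma = E·epsilon.
Solve for epsilon: epsilon = sigma / E.
Convert to SI units:
  E = 193 GPa = 1.93 × 10¹¹ Pa
  sigma = 480 MPa = 4.8 × 10⁸ Pa
Substitute:
  epsilon = (4.8 × 10⁸) / (1.93 × 10¹¹)
  epsilon = 0.002487
Final answer: epsilon = 0.002487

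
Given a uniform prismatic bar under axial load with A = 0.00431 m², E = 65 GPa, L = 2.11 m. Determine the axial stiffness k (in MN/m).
Model: a uniform prismatic bar under axial load, so k = (A·E) / L.
Convert to SI units:
  E = 65 GPa = 6.5 × 10¹⁰ Pa
Substitute:
  k = (0.00431 × (6.5 × 10¹⁰)) / 2.11
  k = 1.328 × 10⁸ N/m
Convert: k = 1.328 × 10⁸ N/m = 132.8 MN/m
Final answer: k = 132.8 MN/m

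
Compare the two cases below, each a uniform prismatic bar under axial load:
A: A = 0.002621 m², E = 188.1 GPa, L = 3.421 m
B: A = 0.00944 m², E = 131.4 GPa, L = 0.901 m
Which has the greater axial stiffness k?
Model: a uniform prismatic bar under axial load, so k = (A·E) / L (SI units).
  A: k = (0.002621 × (1.881 × 10¹¹)) / 3.421 = 1.441 × 10⁸ N/m = 144.1 MN/m
  B: k = (0.00944 × (1.314 × 10¹¹)) / 0.901 = 1.377 × 10⁹ N/m = 1377 MN/m
1377 MN/m > 144.1 MN/m, so B is larger.
Final answer: B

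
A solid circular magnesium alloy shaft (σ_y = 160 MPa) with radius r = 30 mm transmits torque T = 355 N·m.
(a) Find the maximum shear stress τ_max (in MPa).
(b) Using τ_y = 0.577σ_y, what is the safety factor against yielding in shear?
(a) For a solid circular shaft, τ_max = T·r/J with J = π·r^4/2, i.e. τ_max = 2·T / (π·r^3). Convert r = 30 mm = 0.03 m.
  τ_max = (2 × 355) / (π × 0.03^3) = 8.37 × 10⁶ Pa = 8.37 MPa
(b) τ_y = 0.577 × 160 = 92.32 MPa
  SF = τ_y/τ_max = 92.32 / 8.37 = 11.03
Final answer: (a) τ_max = 8.37 MPa, (b) SF = 11.03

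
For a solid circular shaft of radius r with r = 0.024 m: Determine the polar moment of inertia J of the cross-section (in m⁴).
Model: a solid circular shaft of radius r, so J = (π·r^4) / 2.
Substitute:
  J = (π × 0.024^4) / 2
  J = 5.212 × 10⁻⁷ m⁴
Final answer: J = 5.212 × 10⁻⁷ m⁴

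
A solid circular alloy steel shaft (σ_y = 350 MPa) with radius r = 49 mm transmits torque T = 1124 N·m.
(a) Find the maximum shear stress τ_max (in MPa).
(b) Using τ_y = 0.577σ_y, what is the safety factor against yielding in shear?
(a) For a solid circular shaft, τ_max = T·r/J with J = π·r^4/2, i.e. τ_max = 2·T / (π·r^3). Convert r = 49 mm = 0.049 m.
  τ_max = (2 × 1124) / (π × 0.049^3) = 6.082 × 10⁶ Pa = 6.082 MPa
(b) τ_y = 0.577 × 350 = 201.95 MPa
  SF = τ_y/τ_max = 201.95 / 6.082 = 33.2
Final answer: (a) τ_max = 6.082 MPa, (b) SF = 33.2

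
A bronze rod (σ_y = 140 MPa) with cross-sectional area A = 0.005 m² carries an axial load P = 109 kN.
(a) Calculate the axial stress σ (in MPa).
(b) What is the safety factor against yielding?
(a) Axial stress σ = P/A. Convert P = 109 kN = 109000 N.
  σ = 109000 / 0.005 = 2.18 × 10⁷ Pa = 21.8 MPa
(b) Safety factor SF = σ_y/σ = 140 / 21.8 = 6.422
Final answer: (a) σ = 21.8 MPa, (b) SF = 6.422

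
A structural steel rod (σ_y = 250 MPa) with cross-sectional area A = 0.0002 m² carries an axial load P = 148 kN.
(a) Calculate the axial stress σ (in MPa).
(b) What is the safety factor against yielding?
(a) Axial stress σ = P/A. Convert P = 148 kN = 148000 N.
  σ = 148000 / 0.0002 = 7.4 × 10⁸ Pa = 740 MPa
(b) Safety factor SF = σ_y/σ = 250 / 740 = 0.3378
Final answer: (a) σ = 740 MPa, (b) SF = 0.3378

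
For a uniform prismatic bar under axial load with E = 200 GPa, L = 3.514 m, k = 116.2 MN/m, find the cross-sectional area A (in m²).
Model: a uniform prismatic bar under axial load, so k = (A·E) / L.
Solve for A: A = (k·L) / E.
Convert to SI units:
  E = 200 GPa = 2 × 10¹¹ Pa
  k = 116.2 MN/m = 1.162 × 10⁸ N/m
Substitute:
  A = ((1.162 × 10⁸) × 3.514) / (2 × 10¹¹)
  A = 0.002042 m²
Final answer: A = 0.002042 m²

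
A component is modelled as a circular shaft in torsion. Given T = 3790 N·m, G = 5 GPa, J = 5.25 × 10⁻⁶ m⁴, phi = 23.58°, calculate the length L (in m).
Model: a circular shaft in torsion, so phi = (T·L) / (G·J).
Solve for L: L = (phi·G·J) / T.
Convert to SI units:
  G = 5 GPa = 5 × 10⁹ Pa
  phi = 23.58° = 0.4115 rad
Substitute:
  L = (0.4115 × (5 × 10⁹) × (5.25 × 10⁻⁶)) / 3790
  L = 2.85 m
Final answer: L = 2.85 m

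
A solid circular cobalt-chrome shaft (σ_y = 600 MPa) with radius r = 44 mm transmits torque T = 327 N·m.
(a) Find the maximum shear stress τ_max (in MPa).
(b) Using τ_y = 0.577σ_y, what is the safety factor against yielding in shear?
(a) For a solid circular shaft, τ_max = T·r/J with J = π·r^4/2, i.e. τ_max = 2·T / (π·r^3). Convert r = 44 mm = 0.044 m.
  τ_max = (2 × 327) / (π × 0.044^3) = 2.444 × 10⁶ Pa = 2.444 MPa
(b) τ_y = 0.577 × 600 = 346.2 MPa
  SF = τ_y/τ_max = 346.2 / 2.444 = 141.7
Final answer: (a) τ_max = 2.444 MPa, (b) SF = 141.7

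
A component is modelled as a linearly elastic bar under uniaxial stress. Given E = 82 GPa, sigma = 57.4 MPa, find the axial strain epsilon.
Model: a linearly elastic bar under uniaxial stress, so sigma = E·epsilon.
Solve for epsilon: epsilon = sigma / E.
Convert to SI units:
  E = 82 GPa = 8.2 × 10¹⁰ Pa
  sigma = 57.4 MPa = 5.74 × 10⁷ Pa
Substitute:
  epsilon = (5.74 × 10⁷) / (8.2 × 10¹⁰)
  epsilon = 0.0007
Final answer: epsilon = 0.0007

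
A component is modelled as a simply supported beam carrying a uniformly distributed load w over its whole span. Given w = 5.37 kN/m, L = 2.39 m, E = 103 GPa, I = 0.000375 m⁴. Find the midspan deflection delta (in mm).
Model: a simply supported beam carrying a uniformly distributed load w over its whole span, so delta = (5·w·L^4) / (384·E·I).
Convert to SI units:
  w = 5.37 kN/m = 5370 N/m
  E = 103 GPa = 1.03 × 10¹¹ Pa
Substitute:
  delta = (5 × 5370 × 2.39^4) / (384 × (1.03 × 10¹¹) × 0.000375)
  delta = 5.907 × 10⁻⁵ m
Convert: delta = 5.907 × 10⁻⁵ m = 0.05907 mm
Final answer: delta = 0.05907 mm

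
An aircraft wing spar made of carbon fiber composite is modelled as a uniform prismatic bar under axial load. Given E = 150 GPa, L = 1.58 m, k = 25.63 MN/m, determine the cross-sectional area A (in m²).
Model: a uniform prismatic bar under axial load, so k = (A·E) / L.
Solve for A: A = (k·L) / E.
Convert to SI units:
  E = 150 GPa = 1.5 × 10¹¹ Pa
  k = 25.63 MN/m = 2.563 × 10⁷ N/m
Substitute:
  A = ((2.563 × 10⁷) × 1.58) / (1.5 × 10¹¹)
  A = 0.00027 m²
Final answer: A = 0.00027 m²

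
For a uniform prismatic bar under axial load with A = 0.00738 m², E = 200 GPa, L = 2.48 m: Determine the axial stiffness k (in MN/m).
Model: a uniform prismatic bar under axial load, so k = (A·E) / L.
Convert to SI units:
  E = 200 GPa = 2 × 10¹¹ Pa
Substitute:
  k = (0.00738 × (2 × 10¹¹)) / 2.48
  k = 5.952 × 10⁸ N/m
Convert: k = 5.952 × 10⁸ N/m = 595.2 MN/m
Final answer: k = 595.2 MN/m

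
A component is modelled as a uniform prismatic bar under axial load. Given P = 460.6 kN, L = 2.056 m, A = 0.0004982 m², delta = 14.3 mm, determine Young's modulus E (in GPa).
Model: a uniform prismatic bar under axial load, so delta = (P·L) / (A·E).
Solve for E: E = (P·L) / (delta·A).
Convert to SI units:
  P = 460.6 kN = 460600 N
  delta = 14.3 mm = 0.0143 m
Substitute:
  E = (460600 × 2.056) / (0.0143 × 0.0004982)
  E = 1.329 × 10¹¹ Pa
Convert: E = 1.329 × 10¹¹ Pa = 132.9 GPa
Final answer: E = 132.9 GPa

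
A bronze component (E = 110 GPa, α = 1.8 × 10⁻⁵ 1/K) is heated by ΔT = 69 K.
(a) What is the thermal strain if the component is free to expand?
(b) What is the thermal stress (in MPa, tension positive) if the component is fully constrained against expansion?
(a) Free thermal strain ε_th = α·ΔT = (1.8 × 10⁻⁵) × 69 = 0.001242
(b) Fully constrained, the expansion is suppressed, so σ = -E·α·ΔT. Convert E = 110 GPa = 1.1 × 10¹¹ Pa.
  σ = -(1.1 × 10¹¹) × (1.8 × 10⁻⁵) × 69 = -1.366 × 10⁸ Pa = -136.6 MPa (compressive)
Final answer: (a) ε_th = 0.001242, (b) σ = -136.6 MPa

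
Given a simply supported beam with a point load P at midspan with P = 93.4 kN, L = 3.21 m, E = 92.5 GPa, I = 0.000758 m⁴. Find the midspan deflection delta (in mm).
Model: a simply supported beam with a point load P at midspan, so delta = (P·L^3) / (48·E·I).
Convert to SI units:
  P = 93.4 kN = 93400 N
  E = 92.5 GPa = 9.25 × 10¹⁰ Pa
Substitute:
  delta = (93400 × 3.21^3) / (48 × (9.25 × 10¹⁰) × 0.000758)
  delta = 0.0009179 m
Convert: delta = 0.0009179 m = 0.9179 mm
Final answer: delta = 0.9179 mm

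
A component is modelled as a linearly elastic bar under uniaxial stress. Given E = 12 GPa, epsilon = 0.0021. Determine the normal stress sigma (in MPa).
Model: a linearly elastic bar under uniaxial stress, so sigma = E·epsilon.
Convert to SI units:
  E = 12 GPa = 1.2 × 10¹⁰ Pa
Substitute:
  sigma = (1.2 × 10¹⁰) × 0.0021
  sigma = 2.52 × 10⁷ Pa
Convert: sigma = 2.52 × 10⁷ Pa = 25.2 MPa
Final answer: sigma = 25.2 MPa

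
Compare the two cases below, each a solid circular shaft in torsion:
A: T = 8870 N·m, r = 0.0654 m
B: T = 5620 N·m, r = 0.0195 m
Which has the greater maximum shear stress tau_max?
Model: a solid circular shaft in torsion, so tau_max = (2·T) / (π·r^3) (SI units).
  A: tau_max = (2 × 8870) / (π × 0.0654^3) = 2.019 × 10⁷ Pa = 20.19 MPa
  B: tau_max = (2 × 5620) / (π × 0.0195^3) = 4.825 × 10⁸ Pa = 482.5 MPa
482.5 MPa > 20.19 MPa, so B is larger.
Final answer: B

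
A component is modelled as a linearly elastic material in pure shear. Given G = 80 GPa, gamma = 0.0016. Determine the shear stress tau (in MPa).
Model: a linearly elastic material in pure shear, so tau = G·gamma.
Convert to SI units:
  G = 80 GPa = 8 × 10¹⁰ Pa
Substitute:
  tau = (8 × 10¹⁰) × 0.0016
  tau = 1.28 × 10⁸ Pa
Convert: tau = 1.28 × 10⁸ Pa = 128 MPa
Final answer: tau = 128 MPa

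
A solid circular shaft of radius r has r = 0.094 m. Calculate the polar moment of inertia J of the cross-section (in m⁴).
Model: a solid circular shaft of radius r, so J = (π·r^4) / 2.
Substitute:
  J = (π × 0.094^4) / 2
  J = 0.0001226 m⁴
Final answer: J = 0.0001226 m⁴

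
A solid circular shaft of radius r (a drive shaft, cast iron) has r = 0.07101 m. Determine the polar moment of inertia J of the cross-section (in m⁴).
Model: a solid circular shaft of radius r, so J = (π·r^4) / 2.
Substitute:
  J = (π × 0.07101^4) / 2
  J = 3.994 × 10⁻⁵ m⁴
Final answer: J = 3.994 × 10⁻⁵ m⁴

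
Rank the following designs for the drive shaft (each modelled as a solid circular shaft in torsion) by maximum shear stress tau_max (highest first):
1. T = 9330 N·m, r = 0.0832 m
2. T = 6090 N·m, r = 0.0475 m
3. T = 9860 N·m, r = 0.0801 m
Model: a solid circular shaft in torsion, so tau_max = (2·T) / (π·r^3) (SI units).
  Case 1: tau_max = (2 × 9330) / (π × 0.0832^3) = 1.031 × 10⁷ Pa = 10.31 MPa
  Case 2: tau_max = (2 × 6090) / (π × 0.0475^3) = 3.618 × 10⁷ Pa = 36.18 MPa
  Case 3: tau_max = (2 × 9860) / (π × 0.0801^3) = 1.221 × 10⁷ Pa = 12.21 MPa
Ordering: 36.18 MPa (case 2) > 12.21 MPa (case 3) > 10.31 MPa (case 1)
Final answer: 2, 3, 1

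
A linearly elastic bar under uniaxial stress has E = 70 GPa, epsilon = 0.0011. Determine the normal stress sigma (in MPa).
Model: a linearly elastic bar under uniaxial stress, so sigma = E·epsilon.
Convert to SI units:
  E = 70 GPa = 7 × 10¹⁰ Pa
Substitute:
  sigma = (7 × 10¹⁰) × 0.0011
  sigma = 7.7 × 10⁷ Pa
Convert: sigma = 7.7 × 10⁷ Pa = 77 MPa
Final answer: sigma = 77 MPa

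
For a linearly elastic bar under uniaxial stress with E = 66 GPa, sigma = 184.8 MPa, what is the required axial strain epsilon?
Model: a linearly elastic bar under uniaxial stress, so sigma = E·epsilon.
Solve for epsilon: epsilon = sigma / E.
Convert to SI units:
  E = 66 GPa = 6.6 × 10¹⁰ Pa
  sigma = 184.8 MPa = 1.848 × 10⁸ Pa
Substitute:
  epsilon = (1.848 × 10⁸) / (6.6 × 10¹⁰)
  epsilon = 0.0028
Final answer: epsilon = 0.0028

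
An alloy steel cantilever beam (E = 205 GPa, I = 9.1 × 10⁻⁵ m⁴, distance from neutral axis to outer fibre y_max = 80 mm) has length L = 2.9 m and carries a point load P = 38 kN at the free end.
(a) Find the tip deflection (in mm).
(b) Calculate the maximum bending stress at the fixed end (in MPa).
(a) Tip deflection of a cantilever with an end point load: δ = P·L^3 / (3·E·I). Convert P = 38 kN = 38000 N, E = 205 GPa = 2.05 × 10¹¹ Pa.
  δ = (38000 × 2.9^3) / (3 × (2.05 × 10¹¹) × (9.1 × 10⁻⁵)) = 0.01656 m = 16.56 mm
(b) Maximum bending moment at the fixed end: M = P·L = 38000 × 2.9 = 110200 N·m. Convert y_max = 80 mm = 0.08 m.
  σ = M·y_max / I = (110200 × 0.08) / (9.1 × 10⁻⁵) = 9.688 × 10⁷ Pa = 96.88 MPa
Final answer: (a) δ = 16.56 mm, (b) σ = 96.88 MPa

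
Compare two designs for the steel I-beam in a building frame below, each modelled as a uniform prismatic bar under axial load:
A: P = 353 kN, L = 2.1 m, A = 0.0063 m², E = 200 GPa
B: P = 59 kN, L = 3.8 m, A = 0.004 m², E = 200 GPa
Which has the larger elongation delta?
Model: a uniform prismatic bar under axial load, so delta = (P·L) / (A·E) (SI units).
  A: delta = (353000 × 2.1) / (0.0063 × (2 × 10¹¹)) = 0.0005883 m = 0.5883 mm
  B: delta = (59000 × 3.8) / (0.004 × (2 × 10¹¹)) = 0.0002803 m = 0.2803 mm
0.5883 mm > 0.2803 mm, so A is larger.
Final answer: A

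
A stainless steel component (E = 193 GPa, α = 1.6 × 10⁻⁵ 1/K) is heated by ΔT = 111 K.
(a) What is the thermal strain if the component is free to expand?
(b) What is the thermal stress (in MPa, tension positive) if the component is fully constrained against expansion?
(a) Free thermal strain ε_th = α·ΔT = (1.6 × 10⁻⁵) × 111 = 0.001776
(b) Fully constrained, the expansion is suppressed, so σ = -E·α·ΔT. Convert E = 193 GPa = 1.93 × 10¹¹ Pa.
  σ = -(1.93 × 10¹¹) × (1.6 × 10⁻⁵) × 111 = -3.428 × 10⁸ Pa = -342.8 MPa (compressive)
Final answer: (a) ε_th = 0.001776, (b) σ = -342.8 MPa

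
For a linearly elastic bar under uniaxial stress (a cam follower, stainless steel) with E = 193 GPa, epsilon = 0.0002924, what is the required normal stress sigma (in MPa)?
Model: a linearly elastic bar under uniaxial stress, so epsilon = sigma / E.
Solve for sigma: sigma = epsilon·E.
Convert to SI units:
  E = 193 GPa = 1.93 × 10¹¹ Pa
Substitute:
  sigma = 0.0002924 × (1.93 × 10¹¹)
  sigma = 5.643 × 10⁷ Pa
Convert: sigma = 5.643 × 10⁷ Pa = 56.43 MPa
Final answer: sigma = 56.43 MPa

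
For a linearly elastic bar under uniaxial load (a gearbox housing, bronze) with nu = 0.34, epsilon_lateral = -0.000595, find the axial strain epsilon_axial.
Model: a linearly elastic bar under uniaxial load, so epsilon_lateral = -nu·epsilon_axial.
Solve for epsilon_axial: epsilon_axial = -epsilon_lateral / nu.
Substitute:
  epsilon_axial = -(-0.000595) / 0.34
  epsilon_axial = 0.00175
Final answer: epsilon_axial = 0.00175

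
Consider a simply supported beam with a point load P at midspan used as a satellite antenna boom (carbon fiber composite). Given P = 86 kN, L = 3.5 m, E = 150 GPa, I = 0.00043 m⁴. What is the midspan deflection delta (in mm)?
Model: a simply supported beam with a point load P at midspan, so delta = (P·L^3) / (48·E·I).
Convert to SI units:
  P = 86 kN = 86000 N
  E = 150 GPa = 1.5 × 10¹¹ Pa
Substitute:
  delta = (86000 × 3.5^3) / (48 × (1.5 × 10¹¹) × 0.00043)
  delta = 0.001191 m
Convert: delta = 0.001191 m = 1.191 mm
Final answer: delta = 1.191 mm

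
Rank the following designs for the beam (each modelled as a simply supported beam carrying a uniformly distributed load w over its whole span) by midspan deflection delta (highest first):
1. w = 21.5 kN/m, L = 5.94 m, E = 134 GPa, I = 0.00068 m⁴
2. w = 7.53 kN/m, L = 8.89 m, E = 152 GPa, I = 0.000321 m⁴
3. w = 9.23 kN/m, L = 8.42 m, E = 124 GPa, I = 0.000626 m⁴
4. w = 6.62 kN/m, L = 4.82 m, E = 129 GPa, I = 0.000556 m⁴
Model: a simply supported beam carrying a uniformly distributed load w over its whole span, so delta = (5·w·L^4) / (384·E·I) (SI units).
  Case 1: delta = (5 × 21500 × 5.94^4) / (384 × (1.34 × 10¹¹) × 0.00068) = 0.003825 m = 3.825 mm
  Case 2: delta = (5 × 7530 × 8.89^4) / (384 × (1.52 × 10¹¹) × 0.000321) = 0.01255 m = 12.55 mm
  Case 3: delta = (5 × 9230 × 8.42^4) / (384 × (1.24 × 10¹¹) × 0.000626) = 0.007782 m = 7.782 mm
  Case 4: delta = (5 × 6620 × 4.82^4) / (384 × (1.29 × 10¹¹) × 0.000556) = 0.0006487 m = 0.6487 mm
Ordering: 12.55 mm (case 2) > 7.782 mm (case 3) > 3.825 mm (case 1) > 0.6487 mm (case 4)
Final answer: 2, 3, 1, 4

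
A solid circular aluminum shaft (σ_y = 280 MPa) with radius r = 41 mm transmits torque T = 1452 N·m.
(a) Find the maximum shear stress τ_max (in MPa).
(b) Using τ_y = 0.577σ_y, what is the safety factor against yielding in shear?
(a) For a solid circular shaft, τ_max = T·r/J with J = π·r^4/2, i.e. τ_max = 2·T / (π·r^3). Convert r = 41 mm = 0.041 m.
  τ_max = (2 × 1452) / (π × 0.041^3) = 1.341 × 10⁷ Pa = 13.41 MPa
(b) τ_y = 0.577 × 280 = 161.56 MPa
  SF = τ_y/τ_max = 161.56 / 13.41 = 12.05
Final answer: (a) τ_max = 13.41 MPa, (b) SF = 12.05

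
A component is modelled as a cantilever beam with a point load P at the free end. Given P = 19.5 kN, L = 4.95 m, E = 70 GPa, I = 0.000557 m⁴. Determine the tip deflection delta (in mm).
Model: a cantilever beam with a point load P at the free end, so delta = (P·L^3) / (3·E·I).
Convert to SI units:
  P = 19.5 kN = 19500 N
  E = 70 GPa = 7 × 10¹⁰ Pa
Substitute:
  delta = (19500 × 4.95^3) / (3 × (7 × 10¹⁰) × 0.000557)
  delta = 0.02022 m
Convert: delta = 0.02022 m = 20.22 mm
Final answer: delta = 20.22 mm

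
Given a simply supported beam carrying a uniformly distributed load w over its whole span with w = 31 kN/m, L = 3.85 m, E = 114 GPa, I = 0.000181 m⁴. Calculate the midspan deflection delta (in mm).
Model: a simply supported beam carrying a uniformly distributed load w over its whole span, so delta = (5·w·L^4) / (384·E·I).
Convert to SI units:
  w = 31 kN/m = 31000 N/m
  E = 114 GPa = 1.14 × 10¹¹ Pa
Substitute:
  delta = (5 × 31000 × 3.85^4) / (384 × (1.14 × 10¹¹) × 0.000181)
  delta = 0.004298 m
Convert: delta = 0.004298 m = 4.298 mm
Final answer: delta = 4.298 mm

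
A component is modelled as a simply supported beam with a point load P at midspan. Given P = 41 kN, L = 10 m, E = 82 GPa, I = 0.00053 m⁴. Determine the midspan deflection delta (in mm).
Model: a simply supported beam with a point load P at midspan, so delta = (P·L^3) / (48·E·I).
Convert to SI units:
  P = 41 kN = 41000 N
  E = 82 GPa = 8.2 × 10¹⁰ Pa
Substitute:
  delta = (41000 × 10^3) / (48 × (8.2 × 10¹⁰) × 0.00053)
  delta = 0.01965 m
Convert: delta = 0.01965 m = 19.65 mm
Final answer: delta = 19.65 mm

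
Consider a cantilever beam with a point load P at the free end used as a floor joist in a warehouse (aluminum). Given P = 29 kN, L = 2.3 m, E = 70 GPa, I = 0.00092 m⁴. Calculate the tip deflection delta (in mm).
Model: a cantilever beam with a point load P at the free end, so delta = (P·L^3) / (3·E·I).
Convert to SI units:
  P = 29 kN = 29000 N
  E = 70 GPa = 7 × 10¹⁰ Pa
Substitute:
  delta = (29000 × 2.3^3) / (3 × (7 × 10¹⁰) × 0.00092)
  delta = 0.001826 m
Convert: delta = 0.001826 m = 1.826 mm
Final answer: delta = 1.826 mm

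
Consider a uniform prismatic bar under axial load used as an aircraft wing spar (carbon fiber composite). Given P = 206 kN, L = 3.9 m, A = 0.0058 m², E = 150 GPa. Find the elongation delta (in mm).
Model: a uniform prismatic bar under axial load, so delta = (P·L) / (A·E).
Convert to SI units:
  P = 206 kN = 206000 N
  E = 150 GPa = 1.5 × 10¹¹ Pa
Substitute:
  delta = (206000 × 3.9) / (0.0058 × (1.5 × 10¹¹))
  delta = 0.0009234 m
Convert: delta = 0.0009234 m = 0.9234 mm
Final answer: delta = 0.9234 mm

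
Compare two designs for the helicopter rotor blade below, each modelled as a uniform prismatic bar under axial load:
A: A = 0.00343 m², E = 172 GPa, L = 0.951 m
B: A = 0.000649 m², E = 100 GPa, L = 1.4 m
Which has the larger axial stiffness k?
Model: a uniform prismatic bar under axial load, so k = (A·E) / L (SI units).
  A: k = (0.00343 × (1.72 × 10¹¹)) / 0.951 = 6.204 × 10⁸ N/m = 620.4 MN/m
  B: k = (0.000649 × (1 × 10¹¹)) / 1.4 = 4.636 × 10⁷ N/m = 46.36 MN/m
620.4 MN/m > 46.36 MN/m, so A is larger.
Final answer: A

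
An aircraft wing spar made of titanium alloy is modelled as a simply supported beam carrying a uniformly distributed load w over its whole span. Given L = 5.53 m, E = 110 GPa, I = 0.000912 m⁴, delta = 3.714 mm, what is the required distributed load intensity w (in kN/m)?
Model: a simply supported beam carrying a uniformly distributed load w over its whole span, so delta = (5·w·L^4) / (384·E·I).
Solve for w: w = (384·delta·E·I) / (5·L^4).
Convert to SI units:
  E = 110 GPa = 1.1 × 10¹¹ Pa
  delta = 3.714 mm = 0.003714 m
Substitute:
  w = (384 × 0.003714 × (1.1 × 10¹¹) × 0.000912) / (5 × 5.53^4)
  w = 30600 N/m
Convert: w = 30600 N/m = 30.6 kN/m
Final answer: w = 30.6 kN/m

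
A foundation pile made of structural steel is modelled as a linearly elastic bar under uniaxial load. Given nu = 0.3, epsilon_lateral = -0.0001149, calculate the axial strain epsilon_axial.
Model: a linearly elastic bar under uniaxial load, so epsilon_lateral = -nu·epsilon_axial.
Solve for epsilon_axial: epsilon_axial = -epsilon_lateral / nu.
Substitute:
  epsilon_axial = -(-0.0001149) / 0.3
  epsilon_axial = 0.000383
Final answer: epsilon_axial = 0.000383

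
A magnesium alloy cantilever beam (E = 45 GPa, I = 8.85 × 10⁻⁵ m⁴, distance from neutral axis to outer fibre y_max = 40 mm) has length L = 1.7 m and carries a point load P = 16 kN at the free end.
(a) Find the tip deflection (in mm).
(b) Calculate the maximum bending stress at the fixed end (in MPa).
(a) Tip deflection of a cantilever with an end point load: δ = P·L^3 / (3·E·I). Convert P = 16 kN = 16000 N, E = 45 GPa = 4.5 × 10¹⁰ Pa.
  δ = (16000 × 1.7^3) / (3 × (4.5 × 10¹⁰) × (8.85 × 10⁻⁵)) = 0.006579 m = 6.579 mm
(b) Maximum bending moment at the fixed end: M = P·L = 16000 × 1.7 = 27200 N·m. Convert y_max = 40 mm = 0.04 m.
  σ = M·y_max / I = (27200 × 0.04) / (8.85 × 10⁻⁵) = 1.229 × 10⁷ Pa = 12.29 MPa
Final answer: (a) δ = 6.579 mm, (b) σ = 12.29 MPa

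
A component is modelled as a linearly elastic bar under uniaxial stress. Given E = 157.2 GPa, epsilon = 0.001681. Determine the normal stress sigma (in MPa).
Model: a linearly elastic bar under uniaxial stress, so sigma = E·epsilon.
Convert to SI units:
  E = 157.2 GPa = 1.572 × 10¹¹ Pa
Substitute:
  sigma = (1.572 × 10¹¹) × 0.001681
  sigma = 2.643 × 10⁸ Pa
Convert: sigma = 2.643 × 10⁸ Pa = 264.3 MPa
Final answer: sigma = 264.3 MPa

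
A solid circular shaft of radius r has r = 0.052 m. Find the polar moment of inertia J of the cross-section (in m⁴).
Model: a solid circular shaft of radius r, so J = (π·r^4) / 2.
Substitute:
  J = (π × 0.052^4) / 2
  J = 1.149 × 10⁻⁵ m⁴
Final answer: J = 1.149 × 10⁻⁵ m⁴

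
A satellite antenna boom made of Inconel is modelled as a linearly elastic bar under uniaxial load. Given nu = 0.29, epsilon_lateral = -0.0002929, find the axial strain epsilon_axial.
Model: a linearly elastic bar under uniaxial load, so epsilon_lateral = -nu·epsilon_axial.
Solve for epsilon_axial: epsilon_axial = -epsilon_lateral / nu.
Substitute:
  epsilon_axial = -(-0.0002929) / 0.29
  epsilon_axial = 0.00101
Final answer: epsilon_axial = 0.00101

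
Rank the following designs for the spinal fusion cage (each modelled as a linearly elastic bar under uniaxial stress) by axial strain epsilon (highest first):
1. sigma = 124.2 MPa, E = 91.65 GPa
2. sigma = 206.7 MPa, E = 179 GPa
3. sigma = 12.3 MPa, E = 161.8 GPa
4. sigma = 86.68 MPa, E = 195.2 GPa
Model: a linearly elastic bar under uniaxial stress, so epsilon = sigma / E (SI units).
  Case 1: epsilon = (1.242 × 10⁸) / (9.165 × 10¹⁰) = 0.001355
  Case 2: epsilon = (2.067 × 10⁸) / (1.79 × 10¹¹) = 0.001155
  Case 3: epsilon = (1.23 × 10⁷) / (1.618 × 10¹¹) = 7.602 × 10⁻⁵
  Case 4: epsilon = (8.668 × 10⁷) / (1.952 × 10¹¹) = 0.0004441
Ordering: 0.001355 (case 1) > 0.001155 (case 2) > 0.0004441 (case 4) > 7.602 × 10⁻⁵ (case 3)
Final answer: 1, 2, 4, 3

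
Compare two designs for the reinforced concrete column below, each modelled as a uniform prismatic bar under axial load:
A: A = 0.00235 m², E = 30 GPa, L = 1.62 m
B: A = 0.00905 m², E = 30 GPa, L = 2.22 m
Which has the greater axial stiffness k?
Model: a uniform prismatic bar under axial load, so k = (A·E) / L (SI units).
  A: k = (0.00235 × (3 × 10¹⁰)) / 1.62 = 4.352 × 10⁷ N/m = 43.52 MN/m
  B: k = (0.00905 × (3 × 10¹⁰)) / 2.22 = 1.223 × 10⁸ N/m = 122.3 MN/m
122.3 MN/m > 43.52 MN/m, so B is larger.
Final answer: B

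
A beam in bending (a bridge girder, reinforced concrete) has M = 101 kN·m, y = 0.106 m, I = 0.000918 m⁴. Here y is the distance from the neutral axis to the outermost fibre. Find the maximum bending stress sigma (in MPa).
Model: a beam in bending, so sigma = (M·y) / I.
Convert to SI units:
  M = 101 kN·m = 101000 N·m
Substitute:
  sigma = (101000 × 0.106) / 0.000918
  sigma = 1.166 × 10⁷ Pa
Convert: sigma = 1.166 × 10⁷ Pa = 11.66 MPa
Final answer: sigma = 11.66 MPa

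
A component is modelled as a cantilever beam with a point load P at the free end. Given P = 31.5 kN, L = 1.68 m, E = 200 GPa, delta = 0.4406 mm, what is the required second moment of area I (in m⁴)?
Model: a cantilever beam with a point load P at the free end, so delta = (P·L^3) / (3·E·I).
Solve for I: I = (P·L^3) / (3·delta·E).
Convert to SI units:
  P = 31.5 kN = 31500 N
  E = 200 GPa = 2 × 10¹¹ Pa
  delta = 0.4406 mm = 0.0004406 m
Substitute:
  I = (31500 × 1.68^3) / (3 × 0.0004406 × (2 × 10¹¹))
  I = 0.000565 m⁴
Final answer: I = 0.000565 m⁴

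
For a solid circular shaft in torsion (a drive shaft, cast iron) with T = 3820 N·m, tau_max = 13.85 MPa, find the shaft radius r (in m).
Model: a solid circular shaft in torsion, so tau_max = (2·T) / (π·r^3).
Solve for r: r = ((2·T) / (π·tau_max))^(1/3).
Convert to SI units:
  tau_max = 13.85 MPa = 1.385 × 10⁷ Pa
Substitute:
  r = ((2 × 3820) / (π × (1.385 × 10⁷)))^(1/3)
  r = 0.056 m
Final answer: r = 0.056 m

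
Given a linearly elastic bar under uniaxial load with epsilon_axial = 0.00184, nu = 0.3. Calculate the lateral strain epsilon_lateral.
Model: a linearly elastic bar under uniaxial load, so epsilon_lateral = -nu·epsilon_axial.
Substitute:
  epsilon_lateral = -(0.3 × 0.00184)
  epsilon_lateral = -0.000552
Final answer: epsilon_lateral = -0.000552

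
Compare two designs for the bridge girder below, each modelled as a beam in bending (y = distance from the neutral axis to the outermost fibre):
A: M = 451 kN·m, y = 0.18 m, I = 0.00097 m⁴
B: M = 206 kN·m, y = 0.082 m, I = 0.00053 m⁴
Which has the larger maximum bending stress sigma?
Model: a beam in bending (y = distance from the neutral axis to the outermost fibre), so sigma = (M·y) / I (SI units).
  A: sigma = (451000 × 0.18) / 0.00097 = 8.369 × 10⁷ Pa = 83.69 MPa
  B: sigma = (206000 × 0.082) / 0.00053 = 3.187 × 10⁷ Pa = 31.87 MPa
83.69 MPa > 31.87 MPa, so A is larger.
Final answer: A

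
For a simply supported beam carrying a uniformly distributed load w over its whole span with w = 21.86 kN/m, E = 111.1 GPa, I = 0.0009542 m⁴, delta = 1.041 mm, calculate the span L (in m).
Model: a simply supported beam carrying a uniformly distributed load w over its whole span, so delta = (5·w·L^4) / (384·E·I).
Solve for L: L = ((384·delta·E·I) / (5·w))^(1/4).
Convert to SI units:
  w = 21.86 kN/m = 21860 N/m
  E = 111.1 GPa = 1.111 × 10¹¹ Pa
  delta = 1.041 mm = 0.001041 m
Substitute:
  L = ((384 × 0.001041 × (1.111 × 10¹¹) × 0.0009542) / (5 × 21860))^(1/4)
  L = 4.437 m
Final answer: L = 4.437 m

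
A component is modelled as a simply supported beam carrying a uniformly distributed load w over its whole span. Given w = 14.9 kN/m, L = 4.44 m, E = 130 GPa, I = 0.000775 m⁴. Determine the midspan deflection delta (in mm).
Model: a simply supported beam carrying a uniformly distributed load w over its whole span, so delta = (5·w·L^4) / (384·E·I).
Convert to SI units:
  w = 14.9 kN/m = 14900 N/m
  E = 130 GPa = 1.3 × 10¹¹ Pa
Substitute:
  delta = (5 × 14900 × 4.44^4) / (384 × (1.3 × 10¹¹) × 0.000775)
  delta = 0.0007484 m
Convert: delta = 0.0007484 m = 0.7484 mm
Final answer: delta = 0.7484 mm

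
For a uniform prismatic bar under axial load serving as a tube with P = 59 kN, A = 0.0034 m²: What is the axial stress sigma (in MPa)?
Model: a uniform prismatic bar under axial load, so sigma = P / A.
Convert to SI units:
  P = 59 kN = 59000 N
Substitute:
  sigma = 59000 / 0.0034
  sigma = 1.735 × 10⁷ Pa
Convert: sigma = 1.735 × 10⁷ Pa = 17.35 MPa
Final answer: sigma = 17.35 MPa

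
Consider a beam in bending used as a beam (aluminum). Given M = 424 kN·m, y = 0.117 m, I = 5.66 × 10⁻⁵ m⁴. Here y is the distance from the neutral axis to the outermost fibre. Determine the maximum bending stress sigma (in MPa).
Model: a beam in bending, so sigma = (M·y) / I.
Convert to SI units:
  M = 424 kN·m = 424000 N·m
Substitute:
  sigma = (424000 × 0.117) / (5.66 × 10⁻⁵)
  sigma = 8.765 × 10⁸ Pa
Convert: sigma = 8.765 × 10⁸ Pa = 876.5 MPa
Final answer: sigma = 876.5 MPa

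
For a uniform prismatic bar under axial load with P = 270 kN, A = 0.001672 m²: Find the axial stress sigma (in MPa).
Model: a uniform prismatic bar under axial load, so sigma = P / A.
Convert to SI units:
  P = 270 kN = 270000 N
Substitute:
  sigma = 270000 / 0.001672
  sigma = 1.615 × 10⁸ Pa
Convert: sigma = 1.615 × 10⁸ Pa = 161.5 MPa
Final answer: sigma = 161.5 MPa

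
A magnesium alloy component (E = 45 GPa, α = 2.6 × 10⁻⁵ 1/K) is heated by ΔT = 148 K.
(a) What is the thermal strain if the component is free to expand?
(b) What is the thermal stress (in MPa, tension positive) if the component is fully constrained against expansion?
(a) Free thermal strain ε_th = α·ΔT = (2.6 × 10⁻⁵) × 148 = 0.003848
(b) Fully constrained, the expansion is suppressed, so σ = -E·α·ΔT. Convert E = 45 GPa = 4.5 × 10¹⁰ Pa.
  σ = -(4.5 × 10¹⁰) × (2.6 × 10⁻⁵) × 148 = -1.732 × 10⁸ Pa = -173.2 MPa (compressive)
Final answer: (a) ε_th = 0.003848, (b) σ = -173.2 MPa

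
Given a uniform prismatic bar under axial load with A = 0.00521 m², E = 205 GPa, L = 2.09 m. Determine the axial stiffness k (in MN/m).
Model: a uniform prismatic bar under axial load, so k = (A·E) / L.
Convert to SI units:
  E = 205 GPa = 2.05 × 10¹¹ Pa
Substitute:
  k = (0.00521 × (2.05 × 10¹¹)) / 2.09
  k = 5.11 × 10⁸ N/m
Convert: k = 5.11 × 10⁸ N/m = 511 MN/m
Final answer: k = 511 MN/m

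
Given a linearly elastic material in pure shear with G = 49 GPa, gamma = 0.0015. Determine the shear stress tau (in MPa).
Model: a linearly elastic material in pure shear, so tau = G·gamma.
Convert to SI units:
  G = 49 GPa = 4.9 × 10¹⁰ Pa
Substitute:
  tau = (4.9 × 10¹⁰) × 0.0015
  tau = 7.35 × 10⁷ Pa
Convert: tau = 7.35 × 10⁷ Pa = 73.5 MPa
Final answer: tau = 73.5 MPa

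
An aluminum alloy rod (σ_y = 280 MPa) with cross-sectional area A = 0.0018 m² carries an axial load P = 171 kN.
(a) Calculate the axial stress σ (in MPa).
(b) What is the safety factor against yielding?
(a) Axial stress σ = P/A. Convert P = 171 kN = 171000 N.
  σ = 171000 / 0.0018 = 9.5 × 10⁷ Pa = 95 MPa
(b) Safety factor SF = σ_y/σ = 280 / 95 = 2.947
Final answer: (a) σ = 95 MPa, (b) SF = 2.947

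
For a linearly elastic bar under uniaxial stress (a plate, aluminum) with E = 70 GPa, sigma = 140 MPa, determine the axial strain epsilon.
Model: a linearly elastic bar under uniaxial stress, so sigma = E·epsilon.
Solve for epsilon: epsilon = sigma / E.
Convert to SI units:
  E = 70 GPa = 7 × 10¹⁰ Pa
  sigma = 140 MPa = 1.4 × 10⁸ Pa
Substitute:
  epsilon = (1.4 × 10⁸) / (7 × 10¹⁰)
  epsilon = 0.002
Final answer: epsilon = 0.002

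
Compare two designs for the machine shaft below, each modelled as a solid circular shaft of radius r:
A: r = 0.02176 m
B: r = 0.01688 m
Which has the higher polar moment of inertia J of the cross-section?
Model: a solid circular shaft of radius r, so J = (π·r^4) / 2 (SI units).
  A: J = (π × 0.02176^4) / 2 = 3.522 × 10⁻⁷ m⁴
  B: J = (π × 0.01688^4) / 2 = 1.275 × 10⁻⁷ m⁴
3.522 × 10⁻⁷ m⁴ > 1.275 × 10⁻⁷ m⁴, so A is larger.
Final answer: A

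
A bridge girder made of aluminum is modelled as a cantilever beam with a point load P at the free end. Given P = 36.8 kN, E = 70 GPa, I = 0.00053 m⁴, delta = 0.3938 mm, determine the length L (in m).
Model: a cantilever beam with a point load P at the free end, so delta = (P·L^3) / (3·E·I).
Solve for L: L = ((3·delta·E·I) / P)^(1/3).
Convert to SI units:
  P = 36.8 kN = 36800 N
  E = 70 GPa = 7 × 10¹⁰ Pa
  delta = 0.3938 mm = 0.0003938 m
Substitute:
  L = ((3 × 0.0003938 × (7 × 10¹⁰) × 0.00053) / 36800)^(1/3)
  L = 1.06 m
Final answer: L = 1.06 m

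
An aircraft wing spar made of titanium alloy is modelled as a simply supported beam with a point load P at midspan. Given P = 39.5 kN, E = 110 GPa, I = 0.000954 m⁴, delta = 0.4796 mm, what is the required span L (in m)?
Model: a simply supported beam with a point load P at midspan, so delta = (P·L^3) / (48·E·I).
Solve for L: L = ((48·delta·E·I) / P)^(1/3).
Convert to SI units:
  P = 39.5 kN = 39500 N
  E = 110 GPa = 1.1 × 10¹¹ Pa
  delta = 0.4796 mm = 0.0004796 m
Substitute:
  L = ((48 × 0.0004796 × (1.1 × 10¹¹) × 0.000954) / 39500)^(1/3)
  L = 3.94 m
Final answer: L = 3.94 m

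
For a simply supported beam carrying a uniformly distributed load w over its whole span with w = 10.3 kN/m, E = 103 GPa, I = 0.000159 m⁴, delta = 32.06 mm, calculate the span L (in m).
Model: a simply supported beam carrying a uniformly distributed load w over its whole span, so delta = (5·w·L^4) / (384·E·I).
Solve for L: L = ((384·delta·E·I) / (5·w))^(1/4).
Convert to SI units:
  w = 10.3 kN/m = 10300 N/m
  E = 103 GPa = 1.03 × 10¹¹ Pa
  delta = 32.06 mm = 0.03206 m
Substitute:
  L = ((384 × 0.03206 × (1.03 × 10¹¹) × 0.000159) / (5 × 10300))^(1/4)
  L = 7.91 m
Final answer: L = 7.91 m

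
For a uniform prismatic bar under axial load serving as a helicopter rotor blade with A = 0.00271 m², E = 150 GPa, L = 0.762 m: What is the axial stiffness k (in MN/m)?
Model: a uniform prismatic bar under axial load, so k = (A·E) / L.
Convert to SI units:
  E = 150 GPa = 1.5 × 10¹¹ Pa
Substitute:
  k = (0.00271 × (1.5 × 10¹¹)) / 0.762
  k = 5.335 × 10⁸ N/m
Convert: k = 5.335 × 10⁸ N/m = 533.5 MN/m
Final answer: k = 533.5 MN/m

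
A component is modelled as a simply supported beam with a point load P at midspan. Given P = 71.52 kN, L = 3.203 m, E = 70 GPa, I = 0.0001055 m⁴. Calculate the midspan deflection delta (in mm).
Model: a simply supported beam with a point load P at midspan, so delta = (P·L^3) / (48·E·I).
Convert to SI units:
  P = 71.52 kN = 71520 N
  E = 70 GPa = 7 × 10¹⁰ Pa
Substitute:
  delta = (71520 × 3.203^3) / (48 × (7 × 10¹⁰) × 0.0001055)
  delta = 0.00663 m
Convert: delta = 0.00663 m = 6.63 mm
Final answer: delta = 6.63 mm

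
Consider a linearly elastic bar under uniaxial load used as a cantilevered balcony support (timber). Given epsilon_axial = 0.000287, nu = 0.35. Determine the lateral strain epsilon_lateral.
Model: a linearly elastic bar under uniaxial load, so epsilon_lateral = -nu·epsilon_axial.
Substitute:
  epsilon_lateral = -(0.35 × 0.000287)
  epsilon_lateral = -0.0001004
Final answer: epsilon_lateral = -0.0001004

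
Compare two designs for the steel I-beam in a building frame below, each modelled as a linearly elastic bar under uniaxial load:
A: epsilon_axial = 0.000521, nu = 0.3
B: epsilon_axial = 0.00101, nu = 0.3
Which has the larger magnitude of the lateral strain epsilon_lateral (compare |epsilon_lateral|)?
Model: a linearly elastic bar under uniaxial load, so epsilon_lateral = -nu·epsilon_axial (SI units).
  A: epsilon_lateral = -(0.3 × 0.000521) = -0.0001563
  B: epsilon_lateral = -(0.3 × 0.00101) = -0.000303
|epsilon_lateral|: A = 0.0001563, B = 0.000303, so B is larger in magnitude.
Final answer: B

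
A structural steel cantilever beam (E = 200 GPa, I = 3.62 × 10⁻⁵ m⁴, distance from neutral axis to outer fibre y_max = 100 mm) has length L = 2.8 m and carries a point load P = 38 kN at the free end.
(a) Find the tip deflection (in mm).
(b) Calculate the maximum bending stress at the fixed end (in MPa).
(a) Tip deflection of a cantilever with an end point load: δ = P·L^3 / (3·E·I). Convert P = 38 kN = 38000 N, E = 200 GPa = 2 × 10¹¹ Pa.
  δ = (38000 × 2.8^3) / (3 × (2 × 10¹¹) × (3.62 × 10⁻⁵)) = 0.03841 m = 38.41 mm
(b) Maximum bending moment at the fixed end: M = P·L = 38000 × 2.8 = 106400 N·m. Convert y_max = 100 mm = 0.1 m.
  σ = M·y_max / I = (106400 × 0.1) / (3.62 × 10⁻⁵) = 2.939 × 10⁸ Pa = 293.9 MPa
Final answer: (a) δ = 38.41 mm, (b) σ = 293.9 MPa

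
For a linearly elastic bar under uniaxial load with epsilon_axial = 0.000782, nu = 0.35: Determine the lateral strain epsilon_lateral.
Model: a linearly elastic bar under uniaxial load, so epsilon_lateral = -nu·epsilon_axial.
Substitute:
  epsilon_lateral = -(0.35 × 0.000782)
  epsilon_lateral = -0.0002737
Final answer: epsilon_lateral = -0.0002737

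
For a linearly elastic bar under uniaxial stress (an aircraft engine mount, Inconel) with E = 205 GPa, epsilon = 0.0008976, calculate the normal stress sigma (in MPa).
Model: a linearly elastic bar under uniaxial stress, so epsilon = sigma / E.
Solve for sigma: sigma = epsilon·E.
Convert to SI units:
  E = 205 GPa = 2.05 × 10¹¹ Pa
Substitute:
  sigma = 0.0008976 × (2.05 × 10¹¹)
  sigma = 1.84 × 10⁸ Pa
Convert: sigma = 1.84 × 10⁸ Pa = 184 MPa
Final answer: sigma = 184 MPa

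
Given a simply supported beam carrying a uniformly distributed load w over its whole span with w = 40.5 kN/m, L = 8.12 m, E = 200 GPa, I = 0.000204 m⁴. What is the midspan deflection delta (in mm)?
Model: a simply supported beam carrying a uniformly distributed load w over its whole span, so delta = (5·w·L^4) / (384·E·I).
Convert to SI units:
  w = 40.5 kN/m = 40500 N/m
  E = 200 GPa = 2 × 10¹¹ Pa
Substitute:
  delta = (5 × 40500 × 8.12^4) / (384 × (2 × 10¹¹) × 0.000204)
  delta = 0.05619 m
Convert: delta = 0.05619 m = 56.19 mm
Final answer: delta = 56.19 mm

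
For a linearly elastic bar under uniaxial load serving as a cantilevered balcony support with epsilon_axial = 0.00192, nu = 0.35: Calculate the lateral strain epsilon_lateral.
Model: a linearly elastic bar under uniaxial load, so epsilon_lateral = -nu·epsilon_axial.
Substitute:
  epsilon_lateral = -(0.35 × 0.00192)
  epsilon_lateral = -0.000672
Final answer: epsilon_lateral = -0.000672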